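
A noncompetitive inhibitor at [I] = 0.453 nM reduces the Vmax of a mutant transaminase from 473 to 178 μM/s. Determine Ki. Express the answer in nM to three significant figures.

Noncompetitive: Vmax,app = Vmax/α with α = 1 + [I]/Ki.
α = Vmax/Vmax,app = 473/178 = 2.657.
Ki = [I]/(α − 1) = 0.453/1.657 = 0.273 nM.

0.273 nM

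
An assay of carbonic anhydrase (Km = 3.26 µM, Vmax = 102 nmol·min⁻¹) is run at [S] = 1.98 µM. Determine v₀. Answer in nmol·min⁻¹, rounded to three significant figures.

v = Vmax·[S]/(Km + [S]) = 102 × 1.98 / (3.26 + 1.98)
  = 202.0 / 5.240 = 38.5 nmol·min⁻¹.

38.5 nmol·min⁻¹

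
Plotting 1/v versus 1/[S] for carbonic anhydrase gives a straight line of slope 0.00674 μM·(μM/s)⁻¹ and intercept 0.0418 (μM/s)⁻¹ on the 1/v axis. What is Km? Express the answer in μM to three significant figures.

y-intercept = 1/Vmax ⇒ Vmax = 23.9 μM/s; slope = Km/Vmax ⇒ Km = slope × Vmax.
Km = 0.00674 × 23.9 = 0.161 μM.

0.161 μM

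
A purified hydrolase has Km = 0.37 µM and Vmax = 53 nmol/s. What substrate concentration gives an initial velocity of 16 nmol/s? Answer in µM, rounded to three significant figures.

The required fractional saturation is v/Vmax = 16/53 = 0.3019.
Then [S]/(Km+[S]) = 0.3019 ⇒ [S] = 0.37 × 0.3019/(1 − 0.3019) = 0.160 µM.

0.160 µM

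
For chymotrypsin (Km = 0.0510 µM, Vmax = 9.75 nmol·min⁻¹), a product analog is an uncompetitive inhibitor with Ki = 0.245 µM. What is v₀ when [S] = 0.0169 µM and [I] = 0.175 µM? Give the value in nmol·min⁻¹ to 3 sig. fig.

With α = 1 + [I]/Ki = 1 + 0.175/0.245 = 1.714, the uncompetitive rate law is v = (Vmax/α)·[S] / (Km/α + [S]).
v = (9.75/1.714)×0.0169 / (0.0510/1.714 + 0.0169) = 0.09612/0.04665 = 2.06 nmol·min⁻¹.

2.06 nmol·min⁻¹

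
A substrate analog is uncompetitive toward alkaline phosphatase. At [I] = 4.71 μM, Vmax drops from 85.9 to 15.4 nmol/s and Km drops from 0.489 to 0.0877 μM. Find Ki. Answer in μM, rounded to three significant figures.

Uncompetitive: Vmax,app = Vmax/α (and Km,app = Km/α) with α = 1 + [I]/Ki.
α = Vmax/Vmax,app = 85.9/15.4 = 5.578.
Ki = [I]/(α − 1) = 4.71/4.578 = 1.03 μM.

1.03 μM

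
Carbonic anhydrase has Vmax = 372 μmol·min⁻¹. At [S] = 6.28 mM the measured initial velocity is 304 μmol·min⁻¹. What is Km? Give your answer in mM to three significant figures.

1.40 mM

v/Vmax = 304/372 = 0.8172 = [S]/(Km+[S]).
So Km + [S] = [S]/0.8172 = 7.685 mM, giving Km = 7.685 − 6.28 = 1.40 mM.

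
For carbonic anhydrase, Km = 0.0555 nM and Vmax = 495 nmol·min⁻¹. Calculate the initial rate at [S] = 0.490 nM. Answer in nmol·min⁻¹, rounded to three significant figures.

445 nmol·min⁻¹

[S]/(Km+[S]) = 0.490/0.5455 = 0.8983, the fractional saturation.
v = 0.8983 × Vmax = 0.8983 × 495 = 445 nmol·min⁻¹.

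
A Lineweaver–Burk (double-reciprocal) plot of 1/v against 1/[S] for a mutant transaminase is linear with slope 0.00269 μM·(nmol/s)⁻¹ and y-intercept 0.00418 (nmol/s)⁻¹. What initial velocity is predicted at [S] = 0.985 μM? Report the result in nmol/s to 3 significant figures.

145 nmol/s

The y-intercept is 1/Vmax, so Vmax = 1/0.00418 = 239 nmol/s.
The slope is Km/Vmax, so Km = 0.00269 × 239 = 0.644 μM.
Then v = 239 × 0.985/(0.644 + 0.985) = 145 nmol/s.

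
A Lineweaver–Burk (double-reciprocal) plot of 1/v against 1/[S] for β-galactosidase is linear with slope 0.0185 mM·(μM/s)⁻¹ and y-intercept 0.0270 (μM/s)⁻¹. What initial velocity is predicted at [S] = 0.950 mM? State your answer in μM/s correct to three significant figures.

21.5 μM/s

The y-intercept is 1/Vmax, so Vmax = 1/0.0270 = 37.0 μM/s.
The slope is Km/Vmax, so Km = 0.0185 × 37.0 = 0.685 mM.
Then v = 37.0 × 0.950/(0.685 + 0.950) = 21.5 μM/s.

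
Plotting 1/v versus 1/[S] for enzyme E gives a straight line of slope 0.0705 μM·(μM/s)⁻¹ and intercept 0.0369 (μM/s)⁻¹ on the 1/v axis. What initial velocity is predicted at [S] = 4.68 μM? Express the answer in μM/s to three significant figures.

The y-intercept is 1/Vmax, so Vmax = 1/0.0369 = 27.1 μM/s.
The slope is Km/Vmax, so Km = 0.0705 × 27.1 = 1.91 μM.
Then v = 27.1 × 4.68/(1.91 + 4.68) = 19.2 μM/s.

19.2 μM/s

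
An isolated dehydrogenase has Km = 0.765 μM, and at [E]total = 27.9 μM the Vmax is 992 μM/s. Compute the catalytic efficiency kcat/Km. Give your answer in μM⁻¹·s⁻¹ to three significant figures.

46.5 μM⁻¹·s⁻¹

kcat = Vmax/[E]total = 992/27.9 = 35.6 s⁻¹.
kcat/Km = 35.6/0.765 = 46.5 μM⁻¹·s⁻¹.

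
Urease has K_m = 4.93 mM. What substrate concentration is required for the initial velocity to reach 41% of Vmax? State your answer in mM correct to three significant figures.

v/Vmax = [S]/(Km+[S]) = 0.41, so [S] = Km·0.41/(1 − 0.41) = 4.93 × 0.6949.
[S] = 3.43 mM.

3.43 mM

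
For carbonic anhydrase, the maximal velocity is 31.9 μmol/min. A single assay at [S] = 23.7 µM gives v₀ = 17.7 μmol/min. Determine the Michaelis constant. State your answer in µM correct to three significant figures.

From v = Vmax[S]/(Km+[S]), Km = [S](Vmax − v)/v.
Km = 23.7 × (31.9 − 17.7) / 17.7 = 336.5/17.7 = 19.0 µM.

19.0 µM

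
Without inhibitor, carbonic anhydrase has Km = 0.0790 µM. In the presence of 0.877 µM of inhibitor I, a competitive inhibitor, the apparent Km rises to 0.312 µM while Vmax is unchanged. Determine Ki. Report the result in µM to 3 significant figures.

Competitive: Km,app = α·Km with α = 1 + [I]/Ki.
α = Km,app/Km = 0.312/0.0790 = 3.949.
Since α = 1 + [I]/Ki, [I]/Ki = 3.949 − 1 = 2.949 and Ki = 0.877/2.949 = 0.297 µM.

0.297 µM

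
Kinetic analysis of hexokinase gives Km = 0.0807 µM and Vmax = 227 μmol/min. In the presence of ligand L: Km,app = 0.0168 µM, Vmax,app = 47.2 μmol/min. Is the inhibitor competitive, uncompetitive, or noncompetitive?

Both Km and Vmax decrease by the same factor (~4.81-fold) — characteristic of uncompetitive inhibition.

uncompetitive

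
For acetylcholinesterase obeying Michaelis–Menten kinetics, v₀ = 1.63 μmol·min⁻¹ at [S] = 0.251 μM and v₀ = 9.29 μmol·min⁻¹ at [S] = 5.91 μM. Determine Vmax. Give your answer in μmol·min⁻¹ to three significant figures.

11.7 μmol·min⁻¹

From v = Vmax[S]/(Km+[S]), each point gives Vmax = v(Km+[S])/[S].
Equating: 1.63(Km+0.251)/0.251 = 9.29(Km+5.91)/5.91.
6.494·Km + 1.63 = 1.572·Km + 9.29, so (6.494 − 1.572)·Km = 9.29 − 1.63.
Km = 7.660/4.922 = 1.56 μM; then Vmax = 1.63(1.56+0.251)/0.251 = 11.7 μmol·min⁻¹.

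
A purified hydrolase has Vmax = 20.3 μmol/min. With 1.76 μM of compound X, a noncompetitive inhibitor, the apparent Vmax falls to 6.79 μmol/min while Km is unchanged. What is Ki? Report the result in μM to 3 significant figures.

Noncompetitive: Vmax,app = Vmax/α with α = 1 + [I]/Ki.
α = Vmax/Vmax,app = 20.3/6.79 = 2.990.
Ki = [I]/(α − 1) = 1.76/1.990 = 0.885 μM.

0.885 μM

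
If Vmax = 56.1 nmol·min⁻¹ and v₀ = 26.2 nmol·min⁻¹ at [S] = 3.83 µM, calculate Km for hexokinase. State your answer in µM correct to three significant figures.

4.37 µM

From v = Vmax[S]/(Km+[S]), Km = [S](Vmax − v)/v.
Km = 3.83 × (56.1 − 26.2) / 26.2 = 114.5/26.2 = 4.37 µM.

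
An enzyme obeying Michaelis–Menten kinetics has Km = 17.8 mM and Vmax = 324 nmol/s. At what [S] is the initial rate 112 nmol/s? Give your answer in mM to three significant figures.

9.40 mM

The required fractional saturation is v/Vmax = 112/324 = 0.3457.
Then [S]/(Km+[S]) = 0.3457 ⇒ [S] = 17.8 × 0.3457/(1 − 0.3457) = 9.40 mM.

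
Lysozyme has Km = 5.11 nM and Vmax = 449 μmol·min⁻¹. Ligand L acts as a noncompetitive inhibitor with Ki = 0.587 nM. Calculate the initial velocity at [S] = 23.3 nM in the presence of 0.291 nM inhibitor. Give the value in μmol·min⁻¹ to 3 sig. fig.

α = 1 + [I]/Ki = 1 + 0.291/0.587 = 1.496.
For a noncompetitive inhibitor, Vmax is reduced to Vmax/α while Km is unchanged: Km,app = 5.11 nM, Vmax,app = 300 μmol·min⁻¹.
v = Vmax,app·[S]/(Km,app + [S]) = 300 × 23.3/(5.11 + 23.3) = 246 μmol·min⁻¹.

246 μmol·min⁻¹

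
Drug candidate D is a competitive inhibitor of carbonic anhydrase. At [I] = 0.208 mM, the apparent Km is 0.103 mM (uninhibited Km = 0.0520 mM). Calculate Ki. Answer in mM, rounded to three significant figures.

0.212 mM

Competitive: Km,app = α·Km with α = 1 + [I]/Ki.
α = Km,app/Km = 0.103/0.0520 = 1.981.
Ki = [I]/(α − 1) = 0.208/0.9808 = 0.212 mM.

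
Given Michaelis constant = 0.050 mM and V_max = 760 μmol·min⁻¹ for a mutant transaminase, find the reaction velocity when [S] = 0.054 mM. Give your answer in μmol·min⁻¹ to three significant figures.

[S]/(Km+[S]) = 0.054/0.1040 = 0.5192, the fractional saturation.
v = 0.5192 × Vmax = 0.5192 × 760 = 395 μmol·min⁻¹.

395 μmol·min⁻¹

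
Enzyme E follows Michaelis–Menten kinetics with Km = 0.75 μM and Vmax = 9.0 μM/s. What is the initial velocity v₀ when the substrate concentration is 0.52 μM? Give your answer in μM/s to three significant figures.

3.69 μM/s

v = Vmax·[S]/(Km + [S]) = 9.0 × 0.52 / (0.75 + 0.52)
  = 4.680 / 1.270 = 3.69 μM/s.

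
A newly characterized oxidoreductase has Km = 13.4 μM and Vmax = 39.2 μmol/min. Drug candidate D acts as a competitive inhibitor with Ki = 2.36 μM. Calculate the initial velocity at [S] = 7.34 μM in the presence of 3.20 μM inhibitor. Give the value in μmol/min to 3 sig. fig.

7.39 μmol/min

α = 1 + [I]/Ki = 1 + 3.20/2.36 = 2.356.
For a competitive inhibitor, Vmax is unchanged and the apparent Km becomes α·Km: Km,app = 31.6 μM, Vmax,app = 39.2 μmol/min.
v = Vmax,app·[S]/(Km,app + [S]) = 39.2 × 7.34/(31.6 + 7.34) = 7.39 μmol/min.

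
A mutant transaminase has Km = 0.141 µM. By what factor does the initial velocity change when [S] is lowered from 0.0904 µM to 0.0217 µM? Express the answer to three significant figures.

Since Vmax cancels, v₂/v₁ = [S]₂(Km+[S]₁) / [S]₁(Km+[S]₂).
= 0.0217×(0.141+0.0904) / (0.0904×(0.141+0.0217)) = 0.005021/0.01471 = 0.341.

0.341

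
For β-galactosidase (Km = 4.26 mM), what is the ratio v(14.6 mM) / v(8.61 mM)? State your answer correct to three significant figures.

1.16

The fractional saturations are [S]/(Km+[S]) = 8.61/12.87 = 0.6690 and 14.6/18.86 = 0.7741.
v₂/v₁ is just their ratio: 0.7741/0.6690 = 1.16.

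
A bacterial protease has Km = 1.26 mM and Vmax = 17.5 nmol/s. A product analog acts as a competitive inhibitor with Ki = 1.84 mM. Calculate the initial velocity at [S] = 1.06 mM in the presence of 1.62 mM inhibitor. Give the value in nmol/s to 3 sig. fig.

α = 1 + [I]/Ki = 1 + 1.62/1.84 = 1.880.
For a competitive inhibitor, Vmax is unchanged and the apparent Km becomes α·Km: Km,app = 2.37 mM, Vmax,app = 17.5 nmol/s.
v = Vmax,app·[S]/(Km,app + [S]) = 17.5 × 1.06/(2.37 + 1.06) = 5.41 nmol/s.

5.41 nmol/s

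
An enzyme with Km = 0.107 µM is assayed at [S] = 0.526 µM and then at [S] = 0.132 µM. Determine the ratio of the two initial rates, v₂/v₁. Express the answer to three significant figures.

0.665

Since Vmax cancels, v₂/v₁ = [S]₂(Km+[S]₁) / [S]₁(Km+[S]₂).
= 0.132×(0.107+0.526) / (0.526×(0.107+0.132)) = 0.08356/0.1257 = 0.665.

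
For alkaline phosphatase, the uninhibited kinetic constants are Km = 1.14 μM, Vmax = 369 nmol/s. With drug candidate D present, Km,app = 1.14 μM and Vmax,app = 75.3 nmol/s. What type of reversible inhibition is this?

Vmax decreases (369 → 75.3 nmol/s) while Km is unchanged — pure noncompetitive inhibition.

noncompetitive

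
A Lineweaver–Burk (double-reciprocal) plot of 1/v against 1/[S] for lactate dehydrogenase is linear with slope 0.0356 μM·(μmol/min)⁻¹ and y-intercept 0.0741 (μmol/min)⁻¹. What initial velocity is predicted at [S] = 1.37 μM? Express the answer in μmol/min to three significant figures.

9.99 μmol/min

The y-intercept is 1/Vmax, so Vmax = 1/0.0741 = 13.5 μmol/min.
The slope is Km/Vmax, so Km = 0.0356 × 13.5 = 0.480 μM.
Then v = 13.5 × 1.37/(0.480 + 1.37) = 9.99 μmol/min.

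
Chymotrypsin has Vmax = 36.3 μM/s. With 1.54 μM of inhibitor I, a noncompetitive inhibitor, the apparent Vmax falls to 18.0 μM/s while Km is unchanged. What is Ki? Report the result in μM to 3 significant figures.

1.51 μM

Noncompetitive: Vmax,app = Vmax/α with α = 1 + [I]/Ki.
α = Vmax/Vmax,app = 36.3/18.0 = 2.017.
Ki = [I]/(α − 1) = 1.54/1.017 = 1.51 μM.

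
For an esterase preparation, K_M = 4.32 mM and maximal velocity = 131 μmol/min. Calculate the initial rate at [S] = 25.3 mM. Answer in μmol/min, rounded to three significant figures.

112 μmol/min

v = Vmax·[S]/(Km + [S]) = 131 × 25.3 / (4.32 + 25.3)
  = 3314 / 29.62 = 112 μmol/min.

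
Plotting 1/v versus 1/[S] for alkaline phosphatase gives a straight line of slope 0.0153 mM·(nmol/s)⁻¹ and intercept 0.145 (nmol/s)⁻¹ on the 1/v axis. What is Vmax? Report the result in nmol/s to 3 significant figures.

6.90 nmol/s

The y-intercept of a Lineweaver–Burk plot equals 1/Vmax, so Vmax = 1/0.145 = 6.90 nmol/s.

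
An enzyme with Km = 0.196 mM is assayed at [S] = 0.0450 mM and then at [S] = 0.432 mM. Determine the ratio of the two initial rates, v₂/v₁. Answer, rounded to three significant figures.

3.68

Since Vmax cancels, v₂/v₁ = [S]₂(Km+[S]₁) / [S]₁(Km+[S]₂).
= 0.432×(0.196+0.0450) / (0.0450×(0.196+0.432)) = 0.1041/0.02826 = 3.68.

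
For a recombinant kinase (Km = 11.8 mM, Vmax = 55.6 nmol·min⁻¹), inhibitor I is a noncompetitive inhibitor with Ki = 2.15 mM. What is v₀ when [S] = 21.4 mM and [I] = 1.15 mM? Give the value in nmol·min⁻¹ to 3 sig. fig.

α = 1 + [I]/Ki = 1 + 1.15/2.15 = 1.535.
For a noncompetitive inhibitor, Vmax is reduced to Vmax/α while Km is unchanged: Km,app = 11.8 mM, Vmax,app = 36.2 nmol·min⁻¹.
v = Vmax,app·[S]/(Km,app + [S]) = 36.2 × 21.4/(11.8 + 21.4) = 23.3 nmol·min⁻¹.

23.3 nmol·min⁻¹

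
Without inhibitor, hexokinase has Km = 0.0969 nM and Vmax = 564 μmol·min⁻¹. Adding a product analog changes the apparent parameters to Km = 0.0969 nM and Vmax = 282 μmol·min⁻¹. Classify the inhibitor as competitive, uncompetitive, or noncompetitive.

noncompetitive

Vmax decreases (564 → 282 μmol·min⁻¹) while Km is unchanged — pure noncompetitive inhibition.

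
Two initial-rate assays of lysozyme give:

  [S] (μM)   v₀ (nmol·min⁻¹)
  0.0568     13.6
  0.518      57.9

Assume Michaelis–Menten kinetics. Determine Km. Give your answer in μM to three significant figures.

0.347 μM

In reciprocal form, 1/v = (Km/Vmax)·(1/[S]) + 1/Vmax. The two points give (1/[S], 1/v) = (17.61, 0.07353) and (1.931, 0.01727).
Slope = (0.07353 − 0.01727)/(17.61 − 1.931) = 0.003589; intercept = 0.07353 − 0.003589×17.61 = 0.01034.
Vmax = 1/intercept = 96.7 nmol·min⁻¹; Km = slope × Vmax = 0.003589 × 96.7 = 0.347 μM.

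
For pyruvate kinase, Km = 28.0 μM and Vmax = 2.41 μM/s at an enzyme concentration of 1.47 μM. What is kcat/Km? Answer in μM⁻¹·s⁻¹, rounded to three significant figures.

0.0586 μM⁻¹·s⁻¹

kcat = Vmax/[E]total = 2.41/1.47 = 1.64 s⁻¹.
kcat/Km = 1.64/28.0 = 0.0586 μM⁻¹·s⁻¹.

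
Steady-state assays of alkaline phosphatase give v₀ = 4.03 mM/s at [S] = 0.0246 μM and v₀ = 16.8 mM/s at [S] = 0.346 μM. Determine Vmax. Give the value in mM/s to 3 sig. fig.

From v = Vmax[S]/(Km+[S]), each point gives Vmax = v(Km+[S])/[S].
Equating: 4.03(Km+0.0246)/0.0246 = 16.8(Km+0.346)/0.346.
163.8·Km + 4.03 = 48.55·Km + 16.8, so (163.8 − 48.55)·Km = 16.8 − 4.03.
Km = 12.77/115.3 = 0.111 μM; then Vmax = 4.03(0.111+0.0246)/0.0246 = 22.2 mM/s.

22.2 mM/s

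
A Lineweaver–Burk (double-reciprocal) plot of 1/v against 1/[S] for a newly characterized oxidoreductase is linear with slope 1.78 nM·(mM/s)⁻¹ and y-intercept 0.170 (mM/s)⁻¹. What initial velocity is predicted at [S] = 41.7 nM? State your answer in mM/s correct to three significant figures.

The y-intercept is 1/Vmax, so Vmax = 1/0.170 = 5.88 mM/s.
The slope is Km/Vmax, so Km = 1.78 × 5.88 = 10.5 nM.
Then v = 5.88 × 41.7/(10.5 + 41.7) = 4.70 mM/s.

4.70 mM/s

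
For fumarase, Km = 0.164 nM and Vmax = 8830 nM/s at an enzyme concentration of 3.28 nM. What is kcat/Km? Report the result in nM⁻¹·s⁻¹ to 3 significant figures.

kcat = Vmax/[E]total = 8830/3.28 = 2690 s⁻¹.
kcat/Km = 2690/0.164 = 16400 nM⁻¹·s⁻¹.

16400 nM⁻¹·s⁻¹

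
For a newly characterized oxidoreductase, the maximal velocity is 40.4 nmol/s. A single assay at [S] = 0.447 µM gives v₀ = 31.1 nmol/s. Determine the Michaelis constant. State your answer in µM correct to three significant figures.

0.134 µM

v/Vmax = 31.1/40.4 = 0.7698 = [S]/(Km+[S]).
So Km + [S] = [S]/0.7698 = 0.5807 µM, giving Km = 0.5807 − 0.447 = 0.134 µM.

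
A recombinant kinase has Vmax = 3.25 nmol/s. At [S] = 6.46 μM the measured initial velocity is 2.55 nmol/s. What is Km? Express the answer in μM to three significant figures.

From v = Vmax[S]/(Km+[S]), Km = [S](Vmax − v)/v.
Km = 6.46 × (3.25 − 2.55) / 2.55 = 4.522/2.55 = 1.77 μM.

1.77 μM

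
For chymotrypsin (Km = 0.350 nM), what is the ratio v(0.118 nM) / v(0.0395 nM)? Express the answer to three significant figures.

Since Vmax cancels, v₂/v₁ = [S]₂(Km+[S]₁) / [S]₁(Km+[S]₂).
= 0.118×(0.350+0.0395) / (0.0395×(0.350+0.118)) = 0.04596/0.01849 = 2.49.

2.49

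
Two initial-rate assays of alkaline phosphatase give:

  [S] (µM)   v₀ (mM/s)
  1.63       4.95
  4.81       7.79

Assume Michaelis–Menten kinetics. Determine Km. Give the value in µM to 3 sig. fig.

2.00 µM

From v = Vmax[S]/(Km+[S]), each point gives Vmax = v(Km+[S])/[S].
Equating: 4.95(Km+1.63)/1.63 = 7.79(Km+4.81)/4.81.
3.037·Km + 4.95 = 1.620·Km + 7.79, so (3.037 − 1.620)·Km = 7.79 − 4.95.
Km = 2.840/1.417 = 2.00 µM; then Vmax = 4.95(2.00+1.63)/1.63 = 11.0 mM/s.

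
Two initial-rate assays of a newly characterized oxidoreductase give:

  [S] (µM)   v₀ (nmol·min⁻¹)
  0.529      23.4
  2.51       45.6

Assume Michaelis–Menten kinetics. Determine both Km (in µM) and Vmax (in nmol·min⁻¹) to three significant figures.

From v = Vmax[S]/(Km+[S]), each point gives Vmax = v(Km+[S])/[S].
Equating: 23.4(Km+0.529)/0.529 = 45.6(Km+2.51)/2.51.
44.23·Km + 23.4 = 18.17·Km + 45.6, so (44.23 − 18.17)·Km = 45.6 − 23.4.
Km = 22.20/26.07 = 0.852 µM; then Vmax = 23.4(0.852+0.529)/0.529 = 61.1 nmol·min⁻¹.

Km = 0.852 µM; Vmax = 61.1 nmol·min⁻¹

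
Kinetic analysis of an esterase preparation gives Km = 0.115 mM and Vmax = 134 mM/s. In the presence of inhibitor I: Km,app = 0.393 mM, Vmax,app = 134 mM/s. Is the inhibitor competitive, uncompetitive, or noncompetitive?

Km increases (0.115 → 0.393 mM) while Vmax is unchanged — the hallmark of competitive inhibition.

competitive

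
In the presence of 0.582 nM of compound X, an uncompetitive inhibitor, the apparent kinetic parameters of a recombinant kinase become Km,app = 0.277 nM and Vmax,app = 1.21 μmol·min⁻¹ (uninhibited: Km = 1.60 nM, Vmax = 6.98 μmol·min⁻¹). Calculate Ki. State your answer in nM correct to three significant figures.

0.122 nM

Uncompetitive: Vmax,app = Vmax/α (and Km,app = Km/α) with α = 1 + [I]/Ki.
α = Vmax/Vmax,app = 6.98/1.21 = 5.769.
Since α = 1 + [I]/Ki, [I]/Ki = 5.769 − 1 = 4.769 and Ki = 0.582/4.769 = 0.122 nM.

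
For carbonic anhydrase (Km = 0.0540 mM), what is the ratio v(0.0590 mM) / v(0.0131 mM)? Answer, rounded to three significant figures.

Since Vmax cancels, v₂/v₁ = [S]₂(Km+[S]₁) / [S]₁(Km+[S]₂).
= 0.0590×(0.0540+0.0131) / (0.0131×(0.0540+0.0590)) = 0.003959/0.001480 = 2.67.

2.67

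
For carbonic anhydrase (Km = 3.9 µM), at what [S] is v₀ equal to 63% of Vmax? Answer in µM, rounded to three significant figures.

6.64 µM

v/Vmax = [S]/(Km+[S]) = 0.63, so [S] = Km·0.63/(1 − 0.63) = 3.9 × 1.703.
[S] = 6.64 µM.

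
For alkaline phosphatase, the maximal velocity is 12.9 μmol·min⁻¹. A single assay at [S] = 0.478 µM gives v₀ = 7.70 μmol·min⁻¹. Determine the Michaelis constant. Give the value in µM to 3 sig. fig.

0.323 µM

From v = Vmax[S]/(Km+[S]), Km = [S](Vmax − v)/v.
Km = 0.478 × (12.9 − 7.70) / 7.70 = 2.486/7.70 = 0.323 µM.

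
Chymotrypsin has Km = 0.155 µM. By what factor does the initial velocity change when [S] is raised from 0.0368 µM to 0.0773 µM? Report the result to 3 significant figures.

Since Vmax cancels, v₂/v₁ = [S]₂(Km+[S]₁) / [S]₁(Km+[S]₂).
= 0.0773×(0.155+0.0368) / (0.0368×(0.155+0.0773)) = 0.01483/0.008549 = 1.73.

1.73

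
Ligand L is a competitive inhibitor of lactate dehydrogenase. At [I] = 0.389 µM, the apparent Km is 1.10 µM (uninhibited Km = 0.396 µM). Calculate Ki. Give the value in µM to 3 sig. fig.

Competitive: Km,app = α·Km with α = 1 + [I]/Ki.
α = Km,app/Km = 1.10/0.396 = 2.778.
Since α = 1 + [I]/Ki, [I]/Ki = 2.778 − 1 = 1.778 and Ki = 0.389/1.778 = 0.219 µM.

0.219 µM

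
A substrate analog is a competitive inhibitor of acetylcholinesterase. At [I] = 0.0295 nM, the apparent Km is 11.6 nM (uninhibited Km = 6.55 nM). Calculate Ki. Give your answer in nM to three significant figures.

Competitive: Km,app = α·Km with α = 1 + [I]/Ki.
α = Km,app/Km = 11.6/6.55 = 1.771.
Ki = [I]/(α − 1) = 0.0295/0.7710 = 0.0383 nM.

0.0383 nM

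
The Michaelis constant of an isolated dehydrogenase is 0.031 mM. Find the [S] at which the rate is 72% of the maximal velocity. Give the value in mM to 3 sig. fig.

v/Vmax = [S]/(Km+[S]) = 0.72, so [S] = Km·0.72/(1 − 0.72) = 0.031 × 2.571.
[S] = 0.0797 mM.

0.0797 mM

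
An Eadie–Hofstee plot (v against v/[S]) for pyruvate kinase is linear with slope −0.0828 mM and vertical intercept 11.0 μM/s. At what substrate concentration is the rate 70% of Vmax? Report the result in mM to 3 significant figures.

The Eadie–Hofstee slope gives Km = 0.0828 mM (slope = −Km).
v/Vmax = [S]/(Km+[S]) = 0.7 ⇒ [S] = Km·0.7/(1−0.7) = 0.0828 × 2.333 = 0.193 mM.

0.193 mM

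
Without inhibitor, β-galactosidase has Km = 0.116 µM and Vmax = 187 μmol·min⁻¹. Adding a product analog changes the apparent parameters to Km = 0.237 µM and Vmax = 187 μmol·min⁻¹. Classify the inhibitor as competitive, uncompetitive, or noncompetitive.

competitive

Km increases (0.116 → 0.237 µM) while Vmax is unchanged — the hallmark of competitive inhibition.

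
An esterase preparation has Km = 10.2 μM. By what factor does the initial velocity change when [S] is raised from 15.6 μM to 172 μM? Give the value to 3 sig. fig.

Since Vmax cancels, v₂/v₁ = [S]₂(Km+[S]₁) / [S]₁(Km+[S]₂).
= 172×(10.2+15.6) / (15.6×(10.2+172)) = 4438/2842 = 1.56.

1.56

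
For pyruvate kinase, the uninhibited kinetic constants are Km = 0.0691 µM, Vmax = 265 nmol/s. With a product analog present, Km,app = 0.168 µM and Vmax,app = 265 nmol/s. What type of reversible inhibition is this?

competitive

Km increases (0.0691 → 0.168 µM) while Vmax is unchanged — the hallmark of competitive inhibition.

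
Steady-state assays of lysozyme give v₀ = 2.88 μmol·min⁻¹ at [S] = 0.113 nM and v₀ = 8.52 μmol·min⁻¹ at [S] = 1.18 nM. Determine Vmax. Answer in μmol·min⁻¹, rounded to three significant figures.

From v = Vmax[S]/(Km+[S]), each point gives Vmax = v(Km+[S])/[S].
Equating: 2.88(Km+0.113)/0.113 = 8.52(Km+1.18)/1.18.
25.49·Km + 2.88 = 7.220·Km + 8.52, so (25.49 − 7.220)·Km = 8.52 − 2.88.
Km = 5.640/18.27 = 0.309 nM; then Vmax = 2.88(0.309+0.113)/0.113 = 10.7 μmol·min⁻¹.

10.7 μmol·min⁻¹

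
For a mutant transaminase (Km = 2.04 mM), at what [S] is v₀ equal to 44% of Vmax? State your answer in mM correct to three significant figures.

v/Vmax = [S]/(Km+[S]) = 0.44, so [S] = Km·0.44/(1 − 0.44) = 2.04 × 0.7857.
[S] = 1.60 mM.

1.60 mM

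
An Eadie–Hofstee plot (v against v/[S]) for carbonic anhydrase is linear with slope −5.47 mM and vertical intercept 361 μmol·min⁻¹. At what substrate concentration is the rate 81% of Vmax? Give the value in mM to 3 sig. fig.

The Eadie–Hofstee slope gives Km = 5.47 mM (slope = −Km).
v/Vmax = [S]/(Km+[S]) = 0.81 ⇒ [S] = Km·0.81/(1−0.81) = 5.47 × 4.263 = 23.3 mM.

23.3 mM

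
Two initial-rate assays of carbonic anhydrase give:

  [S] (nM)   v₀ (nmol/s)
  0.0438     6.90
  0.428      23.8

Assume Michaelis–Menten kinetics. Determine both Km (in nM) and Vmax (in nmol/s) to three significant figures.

Km = 0.166 nM; Vmax = 33.0 nmol/s

In reciprocal form, 1/v = (Km/Vmax)·(1/[S]) + 1/Vmax. The two points give (1/[S], 1/v) = (22.83, 0.1449) and (2.336, 0.04202).
Slope = (0.1449 − 0.04202)/(22.83 − 2.336) = 0.005021; intercept = 0.1449 − 0.005021×22.83 = 0.03028.
Vmax = 1/intercept = 33.0 nmol/s; Km = slope × Vmax = 0.005021 × 33.0 = 0.166 nM.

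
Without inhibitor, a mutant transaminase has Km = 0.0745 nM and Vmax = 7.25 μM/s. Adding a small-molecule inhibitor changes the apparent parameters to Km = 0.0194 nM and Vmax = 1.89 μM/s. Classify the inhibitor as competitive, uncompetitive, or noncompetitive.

Both Km and Vmax decrease by the same factor (~3.84-fold) — characteristic of uncompetitive inhibition.

uncompetitive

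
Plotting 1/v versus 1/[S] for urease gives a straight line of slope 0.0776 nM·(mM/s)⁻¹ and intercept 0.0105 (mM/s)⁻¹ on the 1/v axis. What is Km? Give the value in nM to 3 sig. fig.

7.39 nM

y-intercept = 1/Vmax ⇒ Vmax = 95.2 mM/s; slope = Km/Vmax ⇒ Km = slope × Vmax.
Km = 0.0776 × 95.2 = 7.39 nM.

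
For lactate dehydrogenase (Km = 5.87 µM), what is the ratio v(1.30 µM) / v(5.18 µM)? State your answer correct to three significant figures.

The fractional saturations are [S]/(Km+[S]) = 5.18/11.05 = 0.4688 and 1.30/7.170 = 0.1813.
v₂/v₁ is just their ratio: 0.1813/0.4688 = 0.387.

0.387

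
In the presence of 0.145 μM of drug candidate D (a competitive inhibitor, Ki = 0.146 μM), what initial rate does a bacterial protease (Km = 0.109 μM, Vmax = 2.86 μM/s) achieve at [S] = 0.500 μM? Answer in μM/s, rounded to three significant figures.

1.99 μM/s

With α = 1 + [I]/Ki = 1 + 0.145/0.146 = 1.993, the competitive rate law is v = Vmax[S] / (αKm + [S]).
v = 2.86×0.500 / (1.993×0.109 + 0.500) = 1.430/0.7173 = 1.99 μM/s.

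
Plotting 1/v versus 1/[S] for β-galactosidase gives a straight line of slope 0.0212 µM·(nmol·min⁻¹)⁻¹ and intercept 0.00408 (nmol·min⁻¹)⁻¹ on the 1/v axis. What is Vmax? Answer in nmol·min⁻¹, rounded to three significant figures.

The y-intercept of a Lineweaver–Burk plot equals 1/Vmax, so Vmax = 1/0.00408 = 245 nmol·min⁻¹.

245 nmol·min⁻¹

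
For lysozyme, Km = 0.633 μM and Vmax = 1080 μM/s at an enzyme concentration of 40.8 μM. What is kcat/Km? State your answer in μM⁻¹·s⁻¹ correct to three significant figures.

kcat = Vmax/[E]total = 1080/40.8 = 26.5 s⁻¹.
kcat/Km = 26.5/0.633 = 41.8 μM⁻¹·s⁻¹.

41.8 μM⁻¹·s⁻¹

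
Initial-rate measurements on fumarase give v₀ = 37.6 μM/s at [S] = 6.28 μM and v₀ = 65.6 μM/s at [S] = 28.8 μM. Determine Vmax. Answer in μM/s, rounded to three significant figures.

From v = Vmax[S]/(Km+[S]), each point gives Vmax = v(Km+[S])/[S].
Equating: 37.6(Km+6.28)/6.28 = 65.6(Km+28.8)/28.8.
5.987·Km + 37.6 = 2.278·Km + 65.6, so (5.987 − 2.278)·Km = 65.6 − 37.6.
Km = 28.00/3.709 = 7.55 μM; then Vmax = 37.6(7.55+6.28)/6.28 = 82.8 μM/s.

82.8 μM/s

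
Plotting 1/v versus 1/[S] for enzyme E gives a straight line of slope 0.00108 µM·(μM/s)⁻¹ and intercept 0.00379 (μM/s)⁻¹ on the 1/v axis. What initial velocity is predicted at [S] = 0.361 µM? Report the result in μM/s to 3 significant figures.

147 μM/s

The y-intercept is 1/Vmax, so Vmax = 1/0.00379 = 264 μM/s.
The slope is Km/Vmax, so Km = 0.00108 × 264 = 0.285 µM.
Then v = 264 × 0.361/(0.285 + 0.361) = 147 μM/s.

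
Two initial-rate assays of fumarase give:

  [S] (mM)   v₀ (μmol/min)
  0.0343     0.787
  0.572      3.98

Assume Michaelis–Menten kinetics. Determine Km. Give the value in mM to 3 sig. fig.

In reciprocal form, 1/v = (Km/Vmax)·(1/[S]) + 1/Vmax. The two points give (1/[S], 1/v) = (29.15, 1.271) and (1.748, 0.2513).
Slope = (1.271 − 0.2513)/(29.15 − 1.748) = 0.03720; intercept = 1.271 − 0.03720×29.15 = 0.1862.
Vmax = 1/intercept = 5.37 μmol/min; Km = slope × Vmax = 0.03720 × 5.37 = 0.200 mM.

0.200 mM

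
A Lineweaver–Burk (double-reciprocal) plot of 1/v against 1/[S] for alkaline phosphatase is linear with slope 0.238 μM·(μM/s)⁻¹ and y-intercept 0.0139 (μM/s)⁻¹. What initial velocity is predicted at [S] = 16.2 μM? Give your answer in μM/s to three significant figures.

35.0 μM/s

The y-intercept is 1/Vmax, so Vmax = 1/0.0139 = 71.9 μM/s.
The slope is Km/Vmax, so Km = 0.238 × 71.9 = 17.1 μM.
Then v = 71.9 × 16.2/(17.1 + 16.2) = 35.0 μM/s.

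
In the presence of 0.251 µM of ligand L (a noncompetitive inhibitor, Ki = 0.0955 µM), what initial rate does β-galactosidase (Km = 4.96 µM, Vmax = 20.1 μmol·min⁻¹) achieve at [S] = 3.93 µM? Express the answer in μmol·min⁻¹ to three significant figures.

2.45 μmol·min⁻¹

With α = 1 + [I]/Ki = 1 + 0.251/0.0955 = 3.628, the noncompetitive rate law is v = (Vmax/α)·[S] / (Km + [S]).
v = (20.1/3.628)×3.93 / (4.96 + 3.93) = 21.77/8.890 = 2.45 μmol·min⁻¹.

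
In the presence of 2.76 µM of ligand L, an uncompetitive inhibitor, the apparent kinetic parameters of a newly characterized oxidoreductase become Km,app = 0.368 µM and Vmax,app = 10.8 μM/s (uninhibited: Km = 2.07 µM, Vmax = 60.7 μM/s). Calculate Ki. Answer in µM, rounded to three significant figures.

0.597 µM

Uncompetitive: Vmax,app = Vmax/α (and Km,app = Km/α) with α = 1 + [I]/Ki.
α = Vmax/Vmax,app = 60.7/10.8 = 5.620.
Ki = [I]/(α − 1) = 2.76/4.620 = 0.597 µM.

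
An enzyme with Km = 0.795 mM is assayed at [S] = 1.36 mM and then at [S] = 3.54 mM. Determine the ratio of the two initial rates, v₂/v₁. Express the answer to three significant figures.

The fractional saturations are [S]/(Km+[S]) = 1.36/2.155 = 0.6311 and 3.54/4.335 = 0.8166.
v₂/v₁ is just their ratio: 0.8166/0.6311 = 1.29.

1.29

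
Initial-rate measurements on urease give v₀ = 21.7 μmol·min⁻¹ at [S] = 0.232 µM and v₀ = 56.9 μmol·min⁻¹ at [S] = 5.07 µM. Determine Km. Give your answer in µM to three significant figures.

0.428 µM

In reciprocal form, 1/v = (Km/Vmax)·(1/[S]) + 1/Vmax. The two points give (1/[S], 1/v) = (4.310, 0.04608) and (0.1972, 0.01757).
Slope = (0.04608 − 0.01757)/(4.310 − 0.1972) = 0.006931; intercept = 0.04608 − 0.006931×4.310 = 0.01621.
Vmax = 1/intercept = 61.7 μmol·min⁻¹; Km = slope × Vmax = 0.006931 × 61.7 = 0.428 µM.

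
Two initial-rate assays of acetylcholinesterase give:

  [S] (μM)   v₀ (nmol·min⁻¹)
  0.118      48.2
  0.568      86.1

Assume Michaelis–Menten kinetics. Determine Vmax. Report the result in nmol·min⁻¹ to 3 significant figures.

108 nmol·min⁻¹

From v = Vmax[S]/(Km+[S]), each point gives Vmax = v(Km+[S])/[S].
Equating: 48.2(Km+0.118)/0.118 = 86.1(Km+0.568)/0.568.
408.5·Km + 48.2 = 151.6·Km + 86.1, so (408.5 − 151.6)·Km = 86.1 − 48.2.
Km = 37.90/256.9 = 0.148 μM; then Vmax = 48.2(0.148+0.118)/0.118 = 108 nmol·min⁻¹.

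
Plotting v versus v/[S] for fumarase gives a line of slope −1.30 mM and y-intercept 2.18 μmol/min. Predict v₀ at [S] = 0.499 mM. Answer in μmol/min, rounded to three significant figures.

0.605 μmol/min

In the Eadie–Hofstee form v = Vmax − Km·(v/[S]), the slope is −Km and the intercept is Vmax, so Km = 1.30 mM and Vmax = 2.18 μmol/min.
v = 2.18 × 0.499/(1.30 + 0.499) = 0.605 μmol/min.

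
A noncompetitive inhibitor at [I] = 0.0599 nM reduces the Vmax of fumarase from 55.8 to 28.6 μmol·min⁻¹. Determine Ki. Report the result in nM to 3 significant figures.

Noncompetitive: Vmax,app = Vmax/α with α = 1 + [I]/Ki.
α = Vmax/Vmax,app = 55.8/28.6 = 1.951.
Since α = 1 + [I]/Ki, [I]/Ki = 1.951 − 1 = 0.9510 and Ki = 0.0599/0.9510 = 0.0630 nM.

0.0630 nM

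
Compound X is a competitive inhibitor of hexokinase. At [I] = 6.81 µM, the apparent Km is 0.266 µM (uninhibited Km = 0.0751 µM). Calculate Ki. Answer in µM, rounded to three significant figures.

2.68 µM

Competitive: Km,app = α·Km with α = 1 + [I]/Ki.
α = Km,app/Km = 0.266/0.0751 = 3.542.
Since α = 1 + [I]/Ki, [I]/Ki = 3.542 − 1 = 2.542 and Ki = 6.81/2.542 = 2.68 µM.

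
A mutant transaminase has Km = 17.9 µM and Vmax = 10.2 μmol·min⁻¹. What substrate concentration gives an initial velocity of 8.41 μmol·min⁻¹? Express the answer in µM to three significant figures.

The required fractional saturation is v/Vmax = 8.41/10.2 = 0.8245.
Then [S]/(Km+[S]) = 0.8245 ⇒ [S] = 17.9 × 0.8245/(1 − 0.8245) = 84.1 µM.

84.1 µM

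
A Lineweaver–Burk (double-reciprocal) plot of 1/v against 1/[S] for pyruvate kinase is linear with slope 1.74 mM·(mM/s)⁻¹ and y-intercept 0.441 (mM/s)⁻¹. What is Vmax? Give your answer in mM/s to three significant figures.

The y-intercept of a Lineweaver–Burk plot equals 1/Vmax, so Vmax = 1/0.441 = 2.27 mM/s.

2.27 mM/s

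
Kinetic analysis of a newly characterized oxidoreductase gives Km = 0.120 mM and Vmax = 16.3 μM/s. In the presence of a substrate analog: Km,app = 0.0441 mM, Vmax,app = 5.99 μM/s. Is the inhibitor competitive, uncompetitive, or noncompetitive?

Both Km and Vmax decrease by the same factor (~2.72-fold) — characteristic of uncompetitive inhibition.

uncompetitive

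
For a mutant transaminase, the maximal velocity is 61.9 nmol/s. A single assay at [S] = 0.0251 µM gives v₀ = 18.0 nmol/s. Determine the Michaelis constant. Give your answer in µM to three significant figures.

From v = Vmax[S]/(Km+[S]), Km = [S](Vmax − v)/v.
Km = 0.0251 × (61.9 − 18.0) / 18.0 = 1.102/18.0 = 0.0612 µM.

0.0612 µM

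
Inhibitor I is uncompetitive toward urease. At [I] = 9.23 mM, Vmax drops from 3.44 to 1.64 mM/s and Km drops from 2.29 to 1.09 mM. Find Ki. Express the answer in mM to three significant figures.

8.41 mM

Uncompetitive: Vmax,app = Vmax/α (and Km,app = Km/α) with α = 1 + [I]/Ki.
α = Vmax/Vmax,app = 3.44/1.64 = 2.098.
Since α = 1 + [I]/Ki, [I]/Ki = 2.098 − 1 = 1.098 and Ki = 9.23/1.098 = 8.41 mM.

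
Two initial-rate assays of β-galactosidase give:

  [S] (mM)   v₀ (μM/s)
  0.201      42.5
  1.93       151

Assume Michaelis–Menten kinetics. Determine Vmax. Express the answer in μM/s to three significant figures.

From v = Vmax[S]/(Km+[S]), each point gives Vmax = v(Km+[S])/[S].
Equating: 42.5(Km+0.201)/0.201 = 151(Km+1.93)/1.93.
211.4·Km + 42.5 = 78.24·Km + 151, so (211.4 − 78.24)·Km = 151 − 42.5.
Km = 108.5/133.2 = 0.815 mM; then Vmax = 42.5(0.815+0.201)/0.201 = 215 μM/s.

215 μM/s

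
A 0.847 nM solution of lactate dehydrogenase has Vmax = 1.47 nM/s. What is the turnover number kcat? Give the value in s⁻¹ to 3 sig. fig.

kcat = Vmax/[E]total = 1.47 nM/s / 0.847 nM = 1.74 s⁻¹.

1.74 s⁻¹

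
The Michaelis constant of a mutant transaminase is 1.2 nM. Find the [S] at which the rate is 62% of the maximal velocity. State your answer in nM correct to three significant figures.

1.96 nM

v/Vmax = [S]/(Km+[S]) = 0.62, so [S] = Km·0.62/(1 − 0.62) = 1.2 × 1.632.
[S] = 1.96 nM.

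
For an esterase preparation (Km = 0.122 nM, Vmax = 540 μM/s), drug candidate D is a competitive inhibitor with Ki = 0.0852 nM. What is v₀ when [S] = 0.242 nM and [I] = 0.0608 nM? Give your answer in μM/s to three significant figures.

α = 1 + [I]/Ki = 1 + 0.0608/0.0852 = 1.714.
For a competitive inhibitor, Vmax is unchanged and the apparent Km becomes α·Km: Km,app = 0.209 nM, Vmax,app = 540 μM/s.
v = Vmax,app·[S]/(Km,app + [S]) = 540 × 0.242/(0.209 + 0.242) = 290 μM/s.

290 μM/s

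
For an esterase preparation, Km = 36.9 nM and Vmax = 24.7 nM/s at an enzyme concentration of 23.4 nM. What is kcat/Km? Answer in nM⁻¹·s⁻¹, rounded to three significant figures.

0.0286 nM⁻¹·s⁻¹

kcat = Vmax/[E]total = 24.7/23.4 = 1.06 s⁻¹.
kcat/Km = 1.06/36.9 = 0.0286 nM⁻¹·s⁻¹.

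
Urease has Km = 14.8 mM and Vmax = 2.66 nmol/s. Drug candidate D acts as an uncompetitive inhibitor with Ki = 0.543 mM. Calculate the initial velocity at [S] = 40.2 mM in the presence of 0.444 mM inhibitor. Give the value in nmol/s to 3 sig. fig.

1.22 nmol/s

α = 1 + [I]/Ki = 1 + 0.444/0.543 = 1.818.
For an uncompetitive inhibitor, both parameters are divided by α, giving Vmax/α and Km/α: Km,app = 8.14 mM, Vmax,app = 1.46 nmol/s.
v = Vmax,app·[S]/(Km,app + [S]) = 1.46 × 40.2/(8.14 + 40.2) = 1.22 nmol/s.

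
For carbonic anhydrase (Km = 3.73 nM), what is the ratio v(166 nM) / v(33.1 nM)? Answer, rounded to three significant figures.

The fractional saturations are [S]/(Km+[S]) = 33.1/36.83 = 0.8987 and 166/169.7 = 0.9780.
v₂/v₁ is just their ratio: 0.9780/0.8987 = 1.09.

1.09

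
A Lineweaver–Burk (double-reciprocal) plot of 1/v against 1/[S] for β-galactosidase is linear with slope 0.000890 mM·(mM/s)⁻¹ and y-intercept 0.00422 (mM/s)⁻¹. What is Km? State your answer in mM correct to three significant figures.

0.211 mM

y-intercept = 1/Vmax ⇒ Vmax = 237 mM/s; slope = Km/Vmax ⇒ Km = slope × Vmax.
Km = 0.000890 × 237 = 0.211 mM.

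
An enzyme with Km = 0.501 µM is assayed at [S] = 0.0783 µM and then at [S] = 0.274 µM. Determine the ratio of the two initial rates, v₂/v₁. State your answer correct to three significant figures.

The fractional saturations are [S]/(Km+[S]) = 0.0783/0.5793 = 0.1352 and 0.274/0.7750 = 0.3535.
v₂/v₁ is just their ratio: 0.3535/0.1352 = 2.62.

2.62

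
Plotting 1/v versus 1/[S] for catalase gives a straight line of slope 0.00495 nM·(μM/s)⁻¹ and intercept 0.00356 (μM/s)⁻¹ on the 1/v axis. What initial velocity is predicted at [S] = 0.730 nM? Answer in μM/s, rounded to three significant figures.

96.7 μM/s

The y-intercept is 1/Vmax, so Vmax = 1/0.00356 = 281 μM/s.
The slope is Km/Vmax, so Km = 0.00495 × 281 = 1.39 nM.
Then v = 281 × 0.730/(1.39 + 0.730) = 96.7 μM/s.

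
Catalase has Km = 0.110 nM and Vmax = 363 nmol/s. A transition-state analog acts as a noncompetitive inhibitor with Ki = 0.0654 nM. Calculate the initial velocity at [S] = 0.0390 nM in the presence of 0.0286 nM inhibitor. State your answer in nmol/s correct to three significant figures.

α = 1 + [I]/Ki = 1 + 0.0286/0.0654 = 1.437.
For a noncompetitive inhibitor, Vmax is reduced to Vmax/α while Km is unchanged: Km,app = 0.110 nM, Vmax,app = 253 nmol/s.
v = Vmax,app·[S]/(Km,app + [S]) = 253 × 0.0390/(0.110 + 0.0390) = 66.1 nmol/s.

66.1 nmol/s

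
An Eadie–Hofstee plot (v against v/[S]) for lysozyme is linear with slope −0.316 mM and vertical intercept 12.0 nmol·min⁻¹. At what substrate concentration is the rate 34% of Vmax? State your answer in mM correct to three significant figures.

The Eadie–Hofstee slope gives Km = 0.316 mM (slope = −Km).
v/Vmax = [S]/(Km+[S]) = 0.34 ⇒ [S] = Km·0.34/(1−0.34) = 0.316 × 0.5152 = 0.163 mM.

0.163 mM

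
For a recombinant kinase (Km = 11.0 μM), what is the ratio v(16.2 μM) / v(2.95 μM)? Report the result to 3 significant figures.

2.82

The fractional saturations are [S]/(Km+[S]) = 2.95/13.95 = 0.2115 and 16.2/27.20 = 0.5956.
v₂/v₁ is just their ratio: 0.5956/0.2115 = 2.82.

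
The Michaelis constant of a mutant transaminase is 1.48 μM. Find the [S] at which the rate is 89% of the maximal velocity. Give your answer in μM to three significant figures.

12.0 μM

v/Vmax = [S]/(Km+[S]) = 0.89, so [S] = Km·0.89/(1 − 0.89) = 1.48 × 8.091.
[S] = 12.0 μM.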